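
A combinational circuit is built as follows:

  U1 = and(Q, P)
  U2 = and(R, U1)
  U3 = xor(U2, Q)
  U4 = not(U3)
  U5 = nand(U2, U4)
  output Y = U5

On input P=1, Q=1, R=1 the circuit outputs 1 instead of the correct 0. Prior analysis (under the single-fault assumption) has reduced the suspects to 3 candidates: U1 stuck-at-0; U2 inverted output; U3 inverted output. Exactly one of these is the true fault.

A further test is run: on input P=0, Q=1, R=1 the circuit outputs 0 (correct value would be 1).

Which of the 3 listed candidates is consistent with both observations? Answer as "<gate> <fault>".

Evaluate each candidate on input P=0, Q=1, R=1:
  U1 stuck-at-0: U1=0 [stuck-at-0], U2=0, U3=1, U4=0, U5=1 → 1 — eliminated
  U2 inverted output: U1=0, U2=1 [inverted output], U3=0, U4=1, U5=0 → 0 — matches
  U3 inverted output: U1=0, U2=0, U3=0 [inverted output], U4=1, U5=1 → 1 — eliminated
Only U2 inverted output reproduces the observed 0.

U2 inverted output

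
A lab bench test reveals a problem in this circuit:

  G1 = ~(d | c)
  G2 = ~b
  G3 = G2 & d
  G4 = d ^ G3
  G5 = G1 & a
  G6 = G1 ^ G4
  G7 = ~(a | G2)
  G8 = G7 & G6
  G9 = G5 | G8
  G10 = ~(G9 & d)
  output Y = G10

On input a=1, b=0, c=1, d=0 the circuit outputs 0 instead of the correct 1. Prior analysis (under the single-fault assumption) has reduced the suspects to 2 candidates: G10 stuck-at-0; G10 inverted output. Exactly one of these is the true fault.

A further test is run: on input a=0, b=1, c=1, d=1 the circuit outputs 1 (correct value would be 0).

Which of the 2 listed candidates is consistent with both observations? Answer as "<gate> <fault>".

Evaluate each candidate on input a=0, b=1, c=1, d=1:
  G10 stuck-at-0: G1=0, G2=0, G3=0, G4=1, G5=0, G6=1, G7=1, G8=1, G9=1, G10=0 [stuck-at-0] → 0 — eliminated
  G10 inverted output: G1=0, G2=0, G3=0, G4=1, G5=0, G6=1, G7=1, G8=1, G9=1, G10=1 [inverted output] → 1 — matches
Only G10 inverted output reproduces the observed 1.

G10 inverted output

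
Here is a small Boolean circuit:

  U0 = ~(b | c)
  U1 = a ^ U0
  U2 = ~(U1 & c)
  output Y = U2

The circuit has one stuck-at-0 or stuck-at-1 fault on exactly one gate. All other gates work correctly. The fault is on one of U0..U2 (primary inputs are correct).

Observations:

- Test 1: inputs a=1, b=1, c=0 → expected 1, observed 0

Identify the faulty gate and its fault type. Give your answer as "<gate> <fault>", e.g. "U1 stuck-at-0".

U2 stuck-at-0

Fault-free values for test 1 (a=1, b=1, c=0): U0=0, U1=1, U2=1, giving Y=1. Observed 0.
Test 1: faults giving observed 0 are {U2 stuck-at-0}.
Only U2 stuck-at-0 is consistent with every test.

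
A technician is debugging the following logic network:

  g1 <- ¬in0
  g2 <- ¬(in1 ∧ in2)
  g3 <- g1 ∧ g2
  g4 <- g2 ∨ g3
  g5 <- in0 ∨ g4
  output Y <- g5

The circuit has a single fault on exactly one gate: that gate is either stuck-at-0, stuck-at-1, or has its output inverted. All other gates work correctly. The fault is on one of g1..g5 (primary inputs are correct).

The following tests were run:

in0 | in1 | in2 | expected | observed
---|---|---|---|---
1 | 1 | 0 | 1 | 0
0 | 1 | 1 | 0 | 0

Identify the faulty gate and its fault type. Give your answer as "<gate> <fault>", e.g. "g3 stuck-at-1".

Fault-free values for test 1 (in0=1, in1=1, in2=0): g1=0, g2=1, g3=0, g4=1, g5=1, giving Y=1. Observed 0.
Test 1: faults giving observed 0 are {g5 stuck-at-0, g5 inverted output}.
Test 2 (in0=0, in1=1, in2=1): fault-free g1=1, g2=0, g3=0, g4=0, g5=0 → 0; observed 0. Eliminates g5 inverted output.
Only g5 stuck-at-0 is consistent with every test.

g5 stuck-at-0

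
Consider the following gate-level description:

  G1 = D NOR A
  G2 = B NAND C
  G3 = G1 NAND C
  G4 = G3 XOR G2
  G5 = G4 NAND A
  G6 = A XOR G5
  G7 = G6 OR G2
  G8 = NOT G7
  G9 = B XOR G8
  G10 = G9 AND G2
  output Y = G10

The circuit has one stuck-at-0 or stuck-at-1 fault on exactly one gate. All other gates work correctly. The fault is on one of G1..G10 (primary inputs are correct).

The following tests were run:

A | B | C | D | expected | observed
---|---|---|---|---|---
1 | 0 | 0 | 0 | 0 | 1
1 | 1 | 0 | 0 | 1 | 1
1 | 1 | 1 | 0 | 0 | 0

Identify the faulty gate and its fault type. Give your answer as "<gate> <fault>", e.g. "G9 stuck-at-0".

Fault-free values for test 1 (A=1, B=0, C=0, D=0): G1=0, G2=1, G3=1, G4=0, G5=1, G6=0, G7=1, G8=0, G9=0, G10=0, giving Y=0. Observed 1.
Test 1: faults giving observed 1 are {G7 stuck-at-0, G8 stuck-at-1, G9 stuck-at-1, G10 stuck-at-1}.
Test 2 (A=1, B=1, C=0, D=0): fault-free G1=0, G2=1, G3=1, G4=0, G5=1, G6=0, G7=1, G8=0, G9=1, G10=1 → 1; observed 1. Eliminates G7 stuck-at-0, G8 stuck-at-1.
Test 3 (A=1, B=1, C=1, D=0): fault-free G1=0, G2=0, G3=1, G4=1, G5=0, G6=1, G7=1, G8=0, G9=1, G10=0 → 0; observed 0. Eliminates G10 stuck-at-1.
Only G9 stuck-at-1 is consistent with every test.

G9 stuck-at-1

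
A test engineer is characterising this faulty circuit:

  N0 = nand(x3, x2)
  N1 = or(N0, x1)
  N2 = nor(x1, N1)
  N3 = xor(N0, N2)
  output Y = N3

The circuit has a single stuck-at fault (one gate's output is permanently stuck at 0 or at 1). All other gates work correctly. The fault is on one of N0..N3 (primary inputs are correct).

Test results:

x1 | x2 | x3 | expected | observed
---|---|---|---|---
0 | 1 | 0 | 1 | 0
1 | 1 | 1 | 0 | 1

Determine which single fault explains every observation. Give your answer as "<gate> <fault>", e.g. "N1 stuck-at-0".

Fault-free values for test 1 (x1=0, x2=1, x3=0): N0=1, N1=1, N2=0, N3=1, giving Y=1. Observed 0.
Test 1: faults giving observed 0 are {N1 stuck-at-0, N2 stuck-at-1, N3 stuck-at-0}.
Test 2 (x1=1, x2=1, x3=1): fault-free N0=0, N1=1, N2=0, N3=0 → 0; observed 1. Eliminates N1 stuck-at-0, N3 stuck-at-0.
Only N2 stuck-at-1 is consistent with every test.

N2 stuck-at-1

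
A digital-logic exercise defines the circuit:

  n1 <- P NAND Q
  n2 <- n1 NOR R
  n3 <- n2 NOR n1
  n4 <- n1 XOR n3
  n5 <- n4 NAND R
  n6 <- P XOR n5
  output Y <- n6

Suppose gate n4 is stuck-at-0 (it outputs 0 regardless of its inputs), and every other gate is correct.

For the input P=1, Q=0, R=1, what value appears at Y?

Propagate with n4 forced: n1=1, n2=0, n3=0, n4=0 [stuck-at-0], n5=1, n6=0.
So Y = 0. (Without the fault it would be 1.)

0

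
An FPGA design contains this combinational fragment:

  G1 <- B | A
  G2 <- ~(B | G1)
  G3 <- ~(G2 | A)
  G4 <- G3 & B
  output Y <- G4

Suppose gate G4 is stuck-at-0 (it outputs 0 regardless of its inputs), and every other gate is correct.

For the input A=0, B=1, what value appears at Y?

0

Propagate with G4 forced: G1=1, G2=0, G3=1, G4=0 [stuck-at-0].
So Y = 0. (Without the fault it would be 1.)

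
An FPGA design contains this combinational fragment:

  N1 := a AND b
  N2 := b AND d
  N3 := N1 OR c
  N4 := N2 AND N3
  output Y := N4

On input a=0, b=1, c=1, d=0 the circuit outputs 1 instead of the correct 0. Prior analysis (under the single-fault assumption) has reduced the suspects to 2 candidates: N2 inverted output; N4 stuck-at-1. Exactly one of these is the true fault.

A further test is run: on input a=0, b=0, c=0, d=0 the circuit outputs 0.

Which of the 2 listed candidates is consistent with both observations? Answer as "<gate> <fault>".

Evaluate each candidate on input a=0, b=0, c=0, d=0:
  N2 inverted output: N1=0, N2=1 [inverted output], N3=0, N4=0 → 0 — matches
  N4 stuck-at-1: N1=0, N2=0, N3=0, N4=1 [stuck-at-1] → 1 — eliminated
Only N2 inverted output reproduces the observed 0.

N2 inverted output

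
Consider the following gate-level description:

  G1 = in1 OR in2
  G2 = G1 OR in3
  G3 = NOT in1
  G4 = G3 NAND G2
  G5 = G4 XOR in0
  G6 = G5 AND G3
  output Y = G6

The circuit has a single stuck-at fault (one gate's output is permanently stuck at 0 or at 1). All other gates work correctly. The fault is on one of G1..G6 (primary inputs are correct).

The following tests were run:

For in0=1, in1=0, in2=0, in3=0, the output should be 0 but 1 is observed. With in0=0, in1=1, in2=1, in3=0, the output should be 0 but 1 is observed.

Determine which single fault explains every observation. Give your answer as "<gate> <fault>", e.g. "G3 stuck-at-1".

Fault-free values for test 1 (in0=1, in1=0, in2=0, in3=0): G1=0, G2=0, G3=1, G4=1, G5=0, G6=0, giving Y=0. Observed 1.
Test 1: faults giving observed 1 are {G1 stuck-at-1, G2 stuck-at-1, G4 stuck-at-0, G5 stuck-at-1, G6 stuck-at-1}.
Test 2 (in0=0, in1=1, in2=1, in3=0): fault-free G1=1, G2=1, G3=0, G4=1, G5=1, G6=0 → 0; observed 1. Eliminates G1 stuck-at-1, G2 stuck-at-1, G4 stuck-at-0, G5 stuck-at-1.
Only G6 stuck-at-1 is consistent with every test.

G6 stuck-at-1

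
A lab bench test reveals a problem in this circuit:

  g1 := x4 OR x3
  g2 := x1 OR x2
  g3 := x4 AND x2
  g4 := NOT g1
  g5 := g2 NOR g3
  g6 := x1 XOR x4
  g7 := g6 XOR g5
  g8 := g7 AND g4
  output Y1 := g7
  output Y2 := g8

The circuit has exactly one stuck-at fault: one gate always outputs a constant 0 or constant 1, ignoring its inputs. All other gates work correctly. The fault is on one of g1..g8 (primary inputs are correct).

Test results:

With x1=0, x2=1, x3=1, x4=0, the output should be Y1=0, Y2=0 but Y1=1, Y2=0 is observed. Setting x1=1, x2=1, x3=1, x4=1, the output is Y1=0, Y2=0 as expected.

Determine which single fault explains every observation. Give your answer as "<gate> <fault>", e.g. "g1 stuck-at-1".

Fault-free values for test 1 (x1=0, x2=1, x3=1, x4=0): g1=1, g2=1, g3=0, g4=0, g5=0, g6=0, g7=0, g8=0, giving Y1=0, Y2=0. Observed Y1=1, Y2=0.
Test 1: faults giving observed Y1=1, Y2=0 are {g2 stuck-at-0, g5 stuck-at-1, g6 stuck-at-1, g7 stuck-at-1}.
Test 2 (x1=1, x2=1, x3=1, x4=1): fault-free g1=1, g2=1, g3=1, g4=0, g5=0, g6=0, g7=0, g8=0 → Y1=0, Y2=0; observed Y1=0, Y2=0. Eliminates g5 stuck-at-1, g6 stuck-at-1, g7 stuck-at-1.
Only g2 stuck-at-0 is consistent with every test.

g2 stuck-at-0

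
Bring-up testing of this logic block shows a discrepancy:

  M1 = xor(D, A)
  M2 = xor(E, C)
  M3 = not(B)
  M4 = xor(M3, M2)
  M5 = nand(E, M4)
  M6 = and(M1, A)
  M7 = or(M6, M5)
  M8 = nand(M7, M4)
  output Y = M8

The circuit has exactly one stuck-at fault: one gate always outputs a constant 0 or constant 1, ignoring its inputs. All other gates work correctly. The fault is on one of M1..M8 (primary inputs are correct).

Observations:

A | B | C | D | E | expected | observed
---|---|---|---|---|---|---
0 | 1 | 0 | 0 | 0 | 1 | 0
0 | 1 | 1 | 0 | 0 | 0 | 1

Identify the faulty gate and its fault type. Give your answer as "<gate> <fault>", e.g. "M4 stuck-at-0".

M3 stuck-at-1

Fault-free values for test 1 (A=0, B=1, C=0, D=0, E=0): M1=0, M2=0, M3=0, M4=0, M5=1, M6=0, M7=1, M8=1, giving Y=1. Observed 0.
Test 1: faults giving observed 0 are {M2 stuck-at-1, M3 stuck-at-1, M4 stuck-at-1, M8 stuck-at-0}.
Test 2 (A=0, B=1, C=1, D=0, E=0): fault-free M1=0, M2=1, M3=0, M4=1, M5=1, M6=0, M7=1, M8=0 → 0; observed 1. Eliminates M2 stuck-at-1, M4 stuck-at-1, M8 stuck-at-0.
Only M3 stuck-at-1 is consistent with every test.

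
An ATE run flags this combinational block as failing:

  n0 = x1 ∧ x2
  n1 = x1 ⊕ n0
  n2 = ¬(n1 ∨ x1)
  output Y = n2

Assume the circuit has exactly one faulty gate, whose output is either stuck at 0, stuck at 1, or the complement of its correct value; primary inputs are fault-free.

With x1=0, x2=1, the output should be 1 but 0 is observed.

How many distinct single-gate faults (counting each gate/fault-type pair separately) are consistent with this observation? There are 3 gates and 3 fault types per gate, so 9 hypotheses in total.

Fault-free: n0=0, n1=0, n2=1 → 1. Observed 0.
  n0 stuck-at-0: output 1 ✗
  n0 stuck-at-1: output 0 ✓
  n0 inverted output: output 0 ✓
  n1 stuck-at-0: output 1 ✗
  n1 stuck-at-1: output 0 ✓
  n1 inverted output: output 0 ✓
  n2 stuck-at-0: output 0 ✓
  n2 stuck-at-1: output 1 ✗
  n2 inverted output: output 0 ✓
Consistent faults: {n0 stuck-at-1, n0 inverted output, n1 stuck-at-1, n1 inverted output, n2 stuck-at-0, n2 inverted output} — 6 in all.

6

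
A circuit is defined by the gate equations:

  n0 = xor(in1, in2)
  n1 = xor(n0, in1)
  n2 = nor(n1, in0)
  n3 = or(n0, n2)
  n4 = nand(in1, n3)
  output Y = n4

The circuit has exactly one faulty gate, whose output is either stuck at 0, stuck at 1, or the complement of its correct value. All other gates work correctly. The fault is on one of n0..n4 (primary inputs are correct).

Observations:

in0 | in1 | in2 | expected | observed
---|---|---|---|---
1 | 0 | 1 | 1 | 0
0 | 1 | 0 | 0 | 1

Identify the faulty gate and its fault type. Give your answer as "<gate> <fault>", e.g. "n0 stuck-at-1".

n4 inverted output

Fault-free values for test 1 (in0=1, in1=0, in2=1): n0=1, n1=1, n2=0, n3=1, n4=1, giving Y=1. Observed 0.
Test 1: faults giving observed 0 are {n4 stuck-at-0, n4 inverted output}.
Test 2 (in0=0, in1=1, in2=0): fault-free n0=1, n1=0, n2=1, n3=1, n4=0 → 0; observed 1. Eliminates n4 stuck-at-0.
Only n4 inverted output is consistent with every test.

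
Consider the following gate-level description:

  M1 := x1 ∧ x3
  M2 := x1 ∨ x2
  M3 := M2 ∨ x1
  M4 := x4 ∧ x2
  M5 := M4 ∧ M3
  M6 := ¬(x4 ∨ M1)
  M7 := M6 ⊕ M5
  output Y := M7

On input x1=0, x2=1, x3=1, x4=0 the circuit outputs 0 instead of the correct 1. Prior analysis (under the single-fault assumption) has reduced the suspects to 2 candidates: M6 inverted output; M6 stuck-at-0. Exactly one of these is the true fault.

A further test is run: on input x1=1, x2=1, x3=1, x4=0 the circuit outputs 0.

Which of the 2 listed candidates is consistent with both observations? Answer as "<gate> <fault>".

Evaluate each candidate on input x1=1, x2=1, x3=1, x4=0:
  M6 inverted output: M1=1, M2=1, M3=1, M4=0, M5=0, M6=1 [inverted output], M7=1 → 1 — eliminated
  M6 stuck-at-0: M1=1, M2=1, M3=1, M4=0, M5=0, M6=0 [stuck-at-0], M7=0 → 0 — matches
Only M6 stuck-at-0 reproduces the observed 0.

M6 stuck-at-0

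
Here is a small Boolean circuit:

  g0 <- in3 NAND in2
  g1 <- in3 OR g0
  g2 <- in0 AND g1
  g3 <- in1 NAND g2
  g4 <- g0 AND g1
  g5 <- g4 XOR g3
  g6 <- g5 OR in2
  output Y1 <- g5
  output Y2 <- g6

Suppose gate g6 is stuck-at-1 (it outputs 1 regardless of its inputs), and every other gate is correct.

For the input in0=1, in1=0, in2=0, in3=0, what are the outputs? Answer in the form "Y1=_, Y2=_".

Y1=0, Y2=1

Propagate with g6 forced: g0=1, g1=1, g2=1, g3=1, g4=1, g5=0, g6=1 [stuck-at-1].
So the outputs are Y1=0, Y2=1. (Without the fault they would be Y1=0, Y2=0.)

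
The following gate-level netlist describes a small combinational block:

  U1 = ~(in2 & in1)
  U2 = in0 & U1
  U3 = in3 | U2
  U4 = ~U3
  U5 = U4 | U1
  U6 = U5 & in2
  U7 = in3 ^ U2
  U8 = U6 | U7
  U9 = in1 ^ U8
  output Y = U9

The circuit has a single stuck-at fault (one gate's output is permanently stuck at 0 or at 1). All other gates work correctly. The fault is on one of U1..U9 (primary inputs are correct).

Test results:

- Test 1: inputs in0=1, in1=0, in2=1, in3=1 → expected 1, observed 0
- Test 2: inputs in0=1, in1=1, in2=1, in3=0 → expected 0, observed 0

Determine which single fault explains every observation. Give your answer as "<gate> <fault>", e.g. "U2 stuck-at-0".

Fault-free values for test 1 (in0=1, in1=0, in2=1, in3=1): U1=1, U2=1, U3=1, U4=0, U5=1, U6=1, U7=0, U8=1, U9=1, giving Y=1. Observed 0.
Test 1: faults giving observed 0 are {U5 stuck-at-0, U6 stuck-at-0, U8 stuck-at-0, U9 stuck-at-0}.
Test 2 (in0=1, in1=1, in2=1, in3=0): fault-free U1=0, U2=0, U3=0, U4=1, U5=1, U6=1, U7=0, U8=1, U9=0 → 0; observed 0. Eliminates U5 stuck-at-0, U6 stuck-at-0, U8 stuck-at-0.
Only U9 stuck-at-0 is consistent with every test.

U9 stuck-at-0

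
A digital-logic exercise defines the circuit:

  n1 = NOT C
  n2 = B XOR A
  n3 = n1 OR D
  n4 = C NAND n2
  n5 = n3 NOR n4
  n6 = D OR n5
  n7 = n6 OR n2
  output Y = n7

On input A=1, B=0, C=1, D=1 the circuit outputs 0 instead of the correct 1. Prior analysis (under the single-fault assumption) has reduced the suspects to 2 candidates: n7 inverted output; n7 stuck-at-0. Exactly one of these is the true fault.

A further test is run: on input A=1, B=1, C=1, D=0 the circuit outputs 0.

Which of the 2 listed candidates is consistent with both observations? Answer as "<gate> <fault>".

n7 stuck-at-0

Evaluate each candidate on input A=1, B=1, C=1, D=0:
  n7 inverted output: n1=0, n2=0, n3=0, n4=1, n5=0, n6=0, n7=1 [inverted output] → 1 — eliminated
  n7 stuck-at-0: n1=0, n2=0, n3=0, n4=1, n5=0, n6=0, n7=0 [stuck-at-0] → 0 — matches
Only n7 stuck-at-0 reproduces the observed 0.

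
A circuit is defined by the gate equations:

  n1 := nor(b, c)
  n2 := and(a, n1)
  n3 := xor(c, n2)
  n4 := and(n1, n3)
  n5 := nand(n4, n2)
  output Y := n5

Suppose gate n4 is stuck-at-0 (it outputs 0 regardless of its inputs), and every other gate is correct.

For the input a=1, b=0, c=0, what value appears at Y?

Propagate with n4 forced: n1=1, n2=1, n3=1, n4=0 [stuck-at-0], n5=1.
So Y = 1. (Without the fault it would be 0.)

1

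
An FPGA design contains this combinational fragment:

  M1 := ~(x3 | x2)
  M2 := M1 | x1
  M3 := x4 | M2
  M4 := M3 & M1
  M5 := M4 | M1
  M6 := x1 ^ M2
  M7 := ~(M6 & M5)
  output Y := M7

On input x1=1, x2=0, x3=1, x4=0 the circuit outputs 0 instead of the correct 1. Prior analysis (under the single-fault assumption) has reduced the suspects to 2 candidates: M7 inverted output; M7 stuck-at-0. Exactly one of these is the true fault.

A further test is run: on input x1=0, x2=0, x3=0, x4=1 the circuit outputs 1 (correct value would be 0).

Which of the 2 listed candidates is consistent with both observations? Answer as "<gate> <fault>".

Evaluate each candidate on input x1=0, x2=0, x3=0, x4=1:
  M7 inverted output: M1=1, M2=1, M3=1, M4=1, M5=1, M6=1, M7=1 [inverted output] → 1 — matches
  M7 stuck-at-0: M1=1, M2=1, M3=1, M4=1, M5=1, M6=1, M7=0 [stuck-at-0] → 0 — eliminated
Only M7 inverted output reproduces the observed 1.

M7 inverted output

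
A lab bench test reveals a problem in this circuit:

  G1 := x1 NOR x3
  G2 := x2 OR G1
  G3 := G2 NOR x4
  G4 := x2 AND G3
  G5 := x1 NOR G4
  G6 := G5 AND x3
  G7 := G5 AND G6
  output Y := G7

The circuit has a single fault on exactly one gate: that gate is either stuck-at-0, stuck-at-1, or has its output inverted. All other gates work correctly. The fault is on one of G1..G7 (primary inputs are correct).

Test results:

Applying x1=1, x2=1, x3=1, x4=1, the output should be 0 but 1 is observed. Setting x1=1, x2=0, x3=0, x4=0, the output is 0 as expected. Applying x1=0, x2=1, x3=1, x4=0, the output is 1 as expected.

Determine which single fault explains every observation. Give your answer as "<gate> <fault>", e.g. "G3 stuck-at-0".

Fault-free values for test 1 (x1=1, x2=1, x3=1, x4=1): G1=0, G2=1, G3=0, G4=0, G5=0, G6=0, G7=0, giving Y=0. Observed 1.
Test 1: faults giving observed 1 are {G5 stuck-at-1, G5 inverted output, G7 stuck-at-1, G7 inverted output}.
Test 2 (x1=1, x2=0, x3=0, x4=0): fault-free G1=0, G2=0, G3=1, G4=0, G5=0, G6=0, G7=0 → 0; observed 0. Eliminates G7 stuck-at-1, G7 inverted output.
Test 3 (x1=0, x2=1, x3=1, x4=0): fault-free G1=0, G2=1, G3=0, G4=0, G5=1, G6=1, G7=1 → 1; observed 1. Eliminates G5 inverted output.
Only G5 stuck-at-1 is consistent with every test.

G5 stuck-at-1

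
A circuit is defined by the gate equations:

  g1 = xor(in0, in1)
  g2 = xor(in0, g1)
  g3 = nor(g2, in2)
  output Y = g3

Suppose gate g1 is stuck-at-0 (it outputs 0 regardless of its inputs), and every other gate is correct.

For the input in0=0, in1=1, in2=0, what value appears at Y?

1

Propagate with g1 forced: g1=0 [stuck-at-0], g2=0, g3=1.
So Y = 1. (Without the fault it would be 0.)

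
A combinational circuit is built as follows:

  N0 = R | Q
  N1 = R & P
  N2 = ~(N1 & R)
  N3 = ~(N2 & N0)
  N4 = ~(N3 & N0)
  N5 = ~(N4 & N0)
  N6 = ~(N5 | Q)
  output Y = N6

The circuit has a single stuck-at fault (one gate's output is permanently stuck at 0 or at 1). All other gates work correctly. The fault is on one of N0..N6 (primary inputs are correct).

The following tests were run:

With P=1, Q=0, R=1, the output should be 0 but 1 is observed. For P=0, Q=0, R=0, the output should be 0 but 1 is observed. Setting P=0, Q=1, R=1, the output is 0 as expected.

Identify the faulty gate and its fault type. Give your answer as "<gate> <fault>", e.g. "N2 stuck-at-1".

Fault-free values for test 1 (P=1, Q=0, R=1): N0=1, N1=1, N2=0, N3=1, N4=0, N5=1, N6=0, giving Y=0. Observed 1.
Test 1: faults giving observed 1 are {N1 stuck-at-0, N2 stuck-at-1, N3 stuck-at-0, N4 stuck-at-1, N5 stuck-at-0, N6 stuck-at-1}.
Test 2 (P=0, Q=0, R=0): fault-free N0=0, N1=0, N2=1, N3=1, N4=1, N5=1, N6=0 → 0; observed 1. Eliminates N1 stuck-at-0, N2 stuck-at-1, N3 stuck-at-0, N4 stuck-at-1.
Test 3 (P=0, Q=1, R=1): fault-free N0=1, N1=0, N2=1, N3=0, N4=1, N5=0, N6=0 → 0; observed 0. Eliminates N6 stuck-at-1.
Only N5 stuck-at-0 is consistent with every test.

N5 stuck-at-0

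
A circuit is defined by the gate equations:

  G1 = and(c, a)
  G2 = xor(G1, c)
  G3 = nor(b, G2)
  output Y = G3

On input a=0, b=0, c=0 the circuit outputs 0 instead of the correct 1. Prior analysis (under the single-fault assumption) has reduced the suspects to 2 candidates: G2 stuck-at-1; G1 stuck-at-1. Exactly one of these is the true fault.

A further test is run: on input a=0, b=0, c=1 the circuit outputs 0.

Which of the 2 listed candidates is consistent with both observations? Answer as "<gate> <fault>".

Evaluate each candidate on input a=0, b=0, c=1:
  G2 stuck-at-1: G1=0, G2=1 [stuck-at-1], G3=0 → 0 — matches
  G1 stuck-at-1: G1=1 [stuck-at-1], G2=0, G3=1 → 1 — eliminated
Only G2 stuck-at-1 reproduces the observed 0.

G2 stuck-at-1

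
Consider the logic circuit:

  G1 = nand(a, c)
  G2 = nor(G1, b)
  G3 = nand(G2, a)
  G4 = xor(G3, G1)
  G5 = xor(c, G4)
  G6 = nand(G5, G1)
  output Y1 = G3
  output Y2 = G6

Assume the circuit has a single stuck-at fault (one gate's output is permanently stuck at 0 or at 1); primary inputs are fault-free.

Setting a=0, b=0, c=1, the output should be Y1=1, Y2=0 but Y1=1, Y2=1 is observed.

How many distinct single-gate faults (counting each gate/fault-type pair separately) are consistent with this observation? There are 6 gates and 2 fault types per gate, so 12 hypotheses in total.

Fault-free: G1=1, G2=0, G3=1, G4=0, G5=1, G6=0 → Y1=1, Y2=0. Observed Y1=1, Y2=1.
  G1 stuck-at-0: output Y1=1, Y2=1 ✓
  G1 stuck-at-1: output Y1=1, Y2=0 ✗
  G2 stuck-at-0: output Y1=1, Y2=0 ✗
  G2 stuck-at-1: output Y1=1, Y2=0 ✗
  G3 stuck-at-0: output Y1=0, Y2=1 ✗
  G3 stuck-at-1: output Y1=1, Y2=0 ✗
  G4 stuck-at-0: output Y1=1, Y2=0 ✗
  G4 stuck-at-1: output Y1=1, Y2=1 ✓
  G5 stuck-at-0: output Y1=1, Y2=1 ✓
  G5 stuck-at-1: output Y1=1, Y2=0 ✗
  G6 stuck-at-0: output Y1=1, Y2=0 ✗
  G6 stuck-at-1: output Y1=1, Y2=1 ✓
Consistent faults: {G1 stuck-at-0, G4 stuck-at-1, G5 stuck-at-0, G6 stuck-at-1} — 4 in all.

4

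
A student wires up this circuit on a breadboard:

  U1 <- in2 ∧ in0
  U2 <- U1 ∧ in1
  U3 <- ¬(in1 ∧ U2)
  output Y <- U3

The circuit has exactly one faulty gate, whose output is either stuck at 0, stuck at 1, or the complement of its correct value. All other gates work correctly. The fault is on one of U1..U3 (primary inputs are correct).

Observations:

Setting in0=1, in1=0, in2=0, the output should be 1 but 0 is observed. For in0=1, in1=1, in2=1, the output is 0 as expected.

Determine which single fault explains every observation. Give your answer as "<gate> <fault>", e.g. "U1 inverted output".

Fault-free values for test 1 (in0=1, in1=0, in2=0): U1=0, U2=0, U3=1, giving Y=1. Observed 0.
Test 1: faults giving observed 0 are {U3 stuck-at-0, U3 inverted output}.
Test 2 (in0=1, in1=1, in2=1): fault-free U1=1, U2=1, U3=0 → 0; observed 0. Eliminates U3 inverted output.
Only U3 stuck-at-0 is consistent with every test.

U3 stuck-at-0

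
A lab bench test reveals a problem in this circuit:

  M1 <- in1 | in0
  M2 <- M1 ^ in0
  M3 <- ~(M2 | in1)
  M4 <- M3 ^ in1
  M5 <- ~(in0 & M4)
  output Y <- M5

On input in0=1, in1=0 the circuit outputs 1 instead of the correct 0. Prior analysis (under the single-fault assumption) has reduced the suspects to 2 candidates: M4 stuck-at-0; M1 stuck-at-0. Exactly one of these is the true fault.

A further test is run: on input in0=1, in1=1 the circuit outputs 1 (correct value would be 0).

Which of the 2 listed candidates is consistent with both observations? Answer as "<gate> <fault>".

Evaluate each candidate on input in0=1, in1=1:
  M4 stuck-at-0: M1=1, M2=0, M3=0, M4=0 [stuck-at-0], M5=1 → 1 — matches
  M1 stuck-at-0: M1=0 [stuck-at-0], M2=1, M3=0, M4=1, M5=0 → 0 — eliminated
Only M4 stuck-at-0 reproduces the observed 1.

M4 stuck-at-0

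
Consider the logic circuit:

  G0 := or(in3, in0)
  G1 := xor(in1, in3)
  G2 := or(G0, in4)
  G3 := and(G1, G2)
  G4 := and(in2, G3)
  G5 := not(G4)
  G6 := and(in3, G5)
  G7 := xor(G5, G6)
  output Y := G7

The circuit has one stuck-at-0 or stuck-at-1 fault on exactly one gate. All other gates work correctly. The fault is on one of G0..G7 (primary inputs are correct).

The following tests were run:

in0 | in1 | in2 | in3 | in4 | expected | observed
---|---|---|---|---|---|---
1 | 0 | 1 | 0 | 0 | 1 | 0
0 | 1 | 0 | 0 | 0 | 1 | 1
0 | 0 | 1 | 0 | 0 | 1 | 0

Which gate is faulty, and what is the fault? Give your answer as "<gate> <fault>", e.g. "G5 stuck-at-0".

Fault-free values for test 1 (in0=1, in1=0, in2=1, in3=0, in4=0): G0=1, G1=0, G2=1, G3=0, G4=0, G5=1, G6=0, G7=1, giving Y=1. Observed 0.
Test 1: faults giving observed 0 are {G1 stuck-at-1, G3 stuck-at-1, G4 stuck-at-1, G5 stuck-at-0, G6 stuck-at-1, G7 stuck-at-0}.
Test 2 (in0=0, in1=1, in2=0, in3=0, in4=0): fault-free G0=0, G1=1, G2=0, G3=0, G4=0, G5=1, G6=0, G7=1 → 1; observed 1. Eliminates G4 stuck-at-1, G5 stuck-at-0, G6 stuck-at-1, G7 stuck-at-0.
Test 3 (in0=0, in1=0, in2=1, in3=0, in4=0): fault-free G0=0, G1=0, G2=0, G3=0, G4=0, G5=1, G6=0, G7=1 → 1; observed 0. Eliminates G1 stuck-at-1.
Only G3 stuck-at-1 is consistent with every test.

G3 stuck-at-1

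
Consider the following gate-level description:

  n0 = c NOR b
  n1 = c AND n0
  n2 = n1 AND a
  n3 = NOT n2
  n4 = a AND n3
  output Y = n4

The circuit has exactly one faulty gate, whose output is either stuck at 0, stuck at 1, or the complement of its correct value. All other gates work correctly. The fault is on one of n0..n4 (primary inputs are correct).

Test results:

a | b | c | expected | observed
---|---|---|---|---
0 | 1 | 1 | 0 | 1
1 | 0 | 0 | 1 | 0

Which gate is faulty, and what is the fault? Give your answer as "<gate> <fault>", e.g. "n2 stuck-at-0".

Fault-free values for test 1 (a=0, b=1, c=1): n0=0, n1=0, n2=0, n3=1, n4=0, giving Y=0. Observed 1.
Test 1: faults giving observed 1 are {n4 stuck-at-1, n4 inverted output}.
Test 2 (a=1, b=0, c=0): fault-free n0=1, n1=0, n2=0, n3=1, n4=1 → 1; observed 0. Eliminates n4 stuck-at-1.
Only n4 inverted output is consistent with every test.

n4 inverted output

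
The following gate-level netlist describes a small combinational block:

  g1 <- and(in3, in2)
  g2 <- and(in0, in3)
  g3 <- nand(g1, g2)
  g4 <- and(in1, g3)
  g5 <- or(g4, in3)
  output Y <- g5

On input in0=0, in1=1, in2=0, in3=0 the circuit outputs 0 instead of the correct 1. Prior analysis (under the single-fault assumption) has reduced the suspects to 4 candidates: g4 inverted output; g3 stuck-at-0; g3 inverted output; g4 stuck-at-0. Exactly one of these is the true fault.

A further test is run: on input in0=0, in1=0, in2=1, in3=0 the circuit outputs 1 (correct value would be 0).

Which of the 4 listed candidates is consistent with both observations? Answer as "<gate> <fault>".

Evaluate each candidate on input in0=0, in1=0, in2=1, in3=0:
  g4 inverted output: g1=0, g2=0, g3=1, g4=1 [inverted output], g5=1 → 1 — matches
  g3 stuck-at-0: g1=0, g2=0, g3=0 [stuck-at-0], g4=0, g5=0 → 0 — eliminated
  g3 inverted output: g1=0, g2=0, g3=0 [inverted output], g4=0, g5=0 → 0 — eliminated
  g4 stuck-at-0: g1=0, g2=0, g3=1, g4=0 [stuck-at-0], g5=0 → 0 — eliminated
Only g4 inverted output reproduces the observed 1.

g4 inverted output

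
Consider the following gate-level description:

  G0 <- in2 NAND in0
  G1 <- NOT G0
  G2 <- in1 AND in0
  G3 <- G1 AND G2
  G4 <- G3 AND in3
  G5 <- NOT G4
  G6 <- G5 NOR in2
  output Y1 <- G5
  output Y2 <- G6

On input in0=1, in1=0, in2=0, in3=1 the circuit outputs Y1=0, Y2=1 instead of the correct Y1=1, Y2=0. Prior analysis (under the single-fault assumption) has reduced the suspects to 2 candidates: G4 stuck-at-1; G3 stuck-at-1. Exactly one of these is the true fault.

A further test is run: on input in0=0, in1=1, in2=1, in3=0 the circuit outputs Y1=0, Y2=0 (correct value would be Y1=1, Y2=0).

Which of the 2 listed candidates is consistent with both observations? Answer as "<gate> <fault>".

G4 stuck-at-1

Evaluate each candidate on input in0=0, in1=1, in2=1, in3=0:
  G4 stuck-at-1: G0=1, G1=0, G2=0, G3=0, G4=1 [stuck-at-1], G5=0, G6=0 → Y1=0, Y2=0 — matches
  G3 stuck-at-1: G0=1, G1=0, G2=0, G3=1 [stuck-at-1], G4=0, G5=1, G6=0 → Y1=1, Y2=0 — eliminated
Only G4 stuck-at-1 reproduces the observed Y1=0, Y2=0.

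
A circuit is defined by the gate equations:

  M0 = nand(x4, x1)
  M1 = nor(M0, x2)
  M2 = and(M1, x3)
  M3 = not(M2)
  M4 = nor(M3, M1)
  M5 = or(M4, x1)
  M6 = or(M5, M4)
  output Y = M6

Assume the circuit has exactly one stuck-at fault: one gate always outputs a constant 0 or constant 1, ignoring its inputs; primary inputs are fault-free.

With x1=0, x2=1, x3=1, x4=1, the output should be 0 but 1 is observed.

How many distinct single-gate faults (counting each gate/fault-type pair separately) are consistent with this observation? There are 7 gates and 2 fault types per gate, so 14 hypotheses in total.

5

Fault-free: M0=1, M1=0, M2=0, M3=1, M4=0, M5=0, M6=0 → 0. Observed 1.
  M0 stuck-at-0: output 0 ✗
  M0 stuck-at-1: output 0 ✗
  M1 stuck-at-0: output 0 ✗
  M1 stuck-at-1: output 0 ✗
  M2 stuck-at-0: output 0 ✗
  M2 stuck-at-1: output 1 ✓
  M3 stuck-at-0: output 1 ✓
  M3 stuck-at-1: output 0 ✗
  M4 stuck-at-0: output 0 ✗
  M4 stuck-at-1: output 1 ✓
  M5 stuck-at-0: output 0 ✗
  M5 stuck-at-1: output 1 ✓
  M6 stuck-at-0: output 0 ✗
  M6 stuck-at-1: output 1 ✓
Consistent faults: {M2 stuck-at-1, M3 stuck-at-0, M4 stuck-at-1, M5 stuck-at-1, M6 stuck-at-1} — 5 in all.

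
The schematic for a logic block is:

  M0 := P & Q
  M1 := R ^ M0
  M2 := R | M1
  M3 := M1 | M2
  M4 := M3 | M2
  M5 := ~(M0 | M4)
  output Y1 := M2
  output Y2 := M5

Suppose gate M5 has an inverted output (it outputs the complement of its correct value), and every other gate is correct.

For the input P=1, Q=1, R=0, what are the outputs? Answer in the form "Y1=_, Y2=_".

Y1=1, Y2=1

Propagate with M5 forced: M0=1, M1=1, M2=1, M3=1, M4=1, M5=1 [inverted output].
So the outputs are Y1=1, Y2=1. (Without the fault they would be Y1=1, Y2=0.)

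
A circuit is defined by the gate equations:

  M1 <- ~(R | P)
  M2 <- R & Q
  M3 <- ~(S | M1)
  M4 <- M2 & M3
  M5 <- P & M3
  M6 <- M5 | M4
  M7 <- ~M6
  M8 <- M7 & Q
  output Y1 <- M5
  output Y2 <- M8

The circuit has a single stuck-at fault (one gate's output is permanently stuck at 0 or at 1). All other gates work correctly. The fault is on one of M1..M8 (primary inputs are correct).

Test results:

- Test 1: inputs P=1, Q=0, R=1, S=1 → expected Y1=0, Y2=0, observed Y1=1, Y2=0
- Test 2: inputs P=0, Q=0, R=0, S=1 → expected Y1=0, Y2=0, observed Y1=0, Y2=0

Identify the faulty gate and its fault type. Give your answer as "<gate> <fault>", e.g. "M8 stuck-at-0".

Fault-free values for test 1 (P=1, Q=0, R=1, S=1): M1=0, M2=0, M3=0, M4=0, M5=0, M6=0, M7=1, M8=0, giving Y1=0, Y2=0. Observed Y1=1, Y2=0.
Test 1: faults giving observed Y1=1, Y2=0 are {M3 stuck-at-1, M5 stuck-at-1}.
Test 2 (P=0, Q=0, R=0, S=1): fault-free M1=1, M2=0, M3=0, M4=0, M5=0, M6=0, M7=1, M8=0 → Y1=0, Y2=0; observed Y1=0, Y2=0. Eliminates M5 stuck-at-1.
Only M3 stuck-at-1 is consistent with every test.

M3 stuck-at-1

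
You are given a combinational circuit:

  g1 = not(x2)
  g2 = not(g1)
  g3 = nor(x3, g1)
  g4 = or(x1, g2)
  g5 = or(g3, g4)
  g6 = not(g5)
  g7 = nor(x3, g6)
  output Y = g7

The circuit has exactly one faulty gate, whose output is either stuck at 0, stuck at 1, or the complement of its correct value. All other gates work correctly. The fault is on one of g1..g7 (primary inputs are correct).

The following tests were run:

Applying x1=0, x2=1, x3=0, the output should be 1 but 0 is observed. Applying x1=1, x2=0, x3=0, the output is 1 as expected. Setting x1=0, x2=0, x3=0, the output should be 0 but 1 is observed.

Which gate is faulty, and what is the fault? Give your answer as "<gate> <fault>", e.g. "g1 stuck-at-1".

Fault-free values for test 1 (x1=0, x2=1, x3=0): g1=0, g2=1, g3=1, g4=1, g5=1, g6=0, g7=1, giving Y=1. Observed 0.
Test 1: faults giving observed 0 are {g1 stuck-at-1, g1 inverted output, g5 stuck-at-0, g5 inverted output, g6 stuck-at-1, g6 inverted output, g7 stuck-at-0, g7 inverted output}.
Test 2 (x1=1, x2=0, x3=0): fault-free g1=1, g2=0, g3=0, g4=1, g5=1, g6=0, g7=1 → 1; observed 1. Eliminates g5 stuck-at-0, g5 inverted output, g6 stuck-at-1, g6 inverted output, g7 stuck-at-0, g7 inverted output.
Test 3 (x1=0, x2=0, x3=0): fault-free g1=1, g2=0, g3=0, g4=0, g5=0, g6=1, g7=0 → 0; observed 1. Eliminates g1 stuck-at-1.
Only g1 inverted output is consistent with every test.

g1 inverted output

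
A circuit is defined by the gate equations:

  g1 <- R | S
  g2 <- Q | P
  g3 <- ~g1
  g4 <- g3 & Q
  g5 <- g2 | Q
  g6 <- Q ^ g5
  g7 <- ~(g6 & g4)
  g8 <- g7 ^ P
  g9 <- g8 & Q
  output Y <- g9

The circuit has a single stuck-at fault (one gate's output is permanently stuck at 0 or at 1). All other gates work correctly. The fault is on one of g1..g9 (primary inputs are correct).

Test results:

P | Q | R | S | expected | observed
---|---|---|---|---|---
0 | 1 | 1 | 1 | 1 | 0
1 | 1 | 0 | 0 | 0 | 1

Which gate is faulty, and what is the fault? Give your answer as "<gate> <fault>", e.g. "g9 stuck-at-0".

Fault-free values for test 1 (P=0, Q=1, R=1, S=1): g1=1, g2=1, g3=0, g4=0, g5=1, g6=0, g7=1, g8=1, g9=1, giving Y=1. Observed 0.
Test 1: faults giving observed 0 are {g7 stuck-at-0, g8 stuck-at-0, g9 stuck-at-0}.
Test 2 (P=1, Q=1, R=0, S=0): fault-free g1=0, g2=1, g3=1, g4=1, g5=1, g6=0, g7=1, g8=0, g9=0 → 0; observed 1. Eliminates g8 stuck-at-0, g9 stuck-at-0.
Only g7 stuck-at-0 is consistent with every test.

g7 stuck-at-0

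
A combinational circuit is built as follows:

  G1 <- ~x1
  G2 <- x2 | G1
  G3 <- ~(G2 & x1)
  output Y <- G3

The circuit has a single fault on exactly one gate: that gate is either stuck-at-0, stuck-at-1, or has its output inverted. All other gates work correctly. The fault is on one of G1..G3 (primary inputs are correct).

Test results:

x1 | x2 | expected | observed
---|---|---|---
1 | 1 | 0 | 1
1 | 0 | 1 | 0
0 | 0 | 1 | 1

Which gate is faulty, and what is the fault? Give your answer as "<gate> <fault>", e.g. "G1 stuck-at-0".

Fault-free values for test 1 (x1=1, x2=1): G1=0, G2=1, G3=0, giving Y=0. Observed 1.
Test 1: faults giving observed 1 are {G2 stuck-at-0, G2 inverted output, G3 stuck-at-1, G3 inverted output}.
Test 2 (x1=1, x2=0): fault-free G1=0, G2=0, G3=1 → 1; observed 0. Eliminates G2 stuck-at-0, G3 stuck-at-1.
Test 3 (x1=0, x2=0): fault-free G1=1, G2=1, G3=1 → 1; observed 1. Eliminates G3 inverted output.
Only G2 inverted output is consistent with every test.

G2 inverted output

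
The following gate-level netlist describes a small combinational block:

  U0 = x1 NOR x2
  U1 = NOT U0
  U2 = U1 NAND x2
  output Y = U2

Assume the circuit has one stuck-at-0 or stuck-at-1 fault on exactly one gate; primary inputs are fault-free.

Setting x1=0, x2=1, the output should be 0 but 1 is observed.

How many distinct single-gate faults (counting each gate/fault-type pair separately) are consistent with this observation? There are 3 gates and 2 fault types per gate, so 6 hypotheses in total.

3

Fault-free: U0=0, U1=1, U2=0 → 0. Observed 1.
  U0 stuck-at-0: output 0 ✗
  U0 stuck-at-1: output 1 ✓
  U1 stuck-at-0: output 1 ✓
  U1 stuck-at-1: output 0 ✗
  U2 stuck-at-0: output 0 ✗
  U2 stuck-at-1: output 1 ✓
Consistent faults: {U0 stuck-at-1, U1 stuck-at-0, U2 stuck-at-1} — 3 in all.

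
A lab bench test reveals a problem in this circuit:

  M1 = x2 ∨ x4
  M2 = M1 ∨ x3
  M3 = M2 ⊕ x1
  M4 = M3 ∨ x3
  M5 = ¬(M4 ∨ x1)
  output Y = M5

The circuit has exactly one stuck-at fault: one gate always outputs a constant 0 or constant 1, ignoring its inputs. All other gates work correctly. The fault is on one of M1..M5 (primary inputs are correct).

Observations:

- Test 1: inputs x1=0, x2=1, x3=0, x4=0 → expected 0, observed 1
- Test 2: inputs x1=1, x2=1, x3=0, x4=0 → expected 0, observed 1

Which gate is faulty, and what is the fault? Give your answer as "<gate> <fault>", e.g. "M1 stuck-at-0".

M5 stuck-at-1

Fault-free values for test 1 (x1=0, x2=1, x3=0, x4=0): M1=1, M2=1, M3=1, M4=1, M5=0, giving Y=0. Observed 1.
Test 1: faults giving observed 1 are {M1 stuck-at-0, M2 stuck-at-0, M3 stuck-at-0, M4 stuck-at-0, M5 stuck-at-1}.
Test 2 (x1=1, x2=1, x3=0, x4=0): fault-free M1=1, M2=1, M3=0, M4=0, M5=0 → 0; observed 1. Eliminates M1 stuck-at-0, M2 stuck-at-0, M3 stuck-at-0, M4 stuck-at-0.
Only M5 stuck-at-1 is consistent with every test.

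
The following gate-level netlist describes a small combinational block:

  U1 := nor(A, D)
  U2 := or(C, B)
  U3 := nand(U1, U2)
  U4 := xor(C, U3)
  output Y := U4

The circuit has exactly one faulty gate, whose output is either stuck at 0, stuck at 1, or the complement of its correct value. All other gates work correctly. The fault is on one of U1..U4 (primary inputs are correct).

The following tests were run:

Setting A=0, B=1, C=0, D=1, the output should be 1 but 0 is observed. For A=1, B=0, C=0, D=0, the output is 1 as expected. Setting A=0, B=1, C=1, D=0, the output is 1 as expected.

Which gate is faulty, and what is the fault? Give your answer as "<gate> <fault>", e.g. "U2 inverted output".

Fault-free values for test 1 (A=0, B=1, C=0, D=1): U1=0, U2=1, U3=1, U4=1, giving Y=1. Observed 0.
Test 1: faults giving observed 0 are {U1 stuck-at-1, U1 inverted output, U3 stuck-at-0, U3 inverted output, U4 stuck-at-0, U4 inverted output}.
Test 2 (A=1, B=0, C=0, D=0): fault-free U1=0, U2=0, U3=1, U4=1 → 1; observed 1. Eliminates U3 stuck-at-0, U3 inverted output, U4 stuck-at-0, U4 inverted output.
Test 3 (A=0, B=1, C=1, D=0): fault-free U1=1, U2=1, U3=0, U4=1 → 1; observed 1. Eliminates U1 inverted output.
Only U1 stuck-at-1 is consistent with every test.

U1 stuck-at-1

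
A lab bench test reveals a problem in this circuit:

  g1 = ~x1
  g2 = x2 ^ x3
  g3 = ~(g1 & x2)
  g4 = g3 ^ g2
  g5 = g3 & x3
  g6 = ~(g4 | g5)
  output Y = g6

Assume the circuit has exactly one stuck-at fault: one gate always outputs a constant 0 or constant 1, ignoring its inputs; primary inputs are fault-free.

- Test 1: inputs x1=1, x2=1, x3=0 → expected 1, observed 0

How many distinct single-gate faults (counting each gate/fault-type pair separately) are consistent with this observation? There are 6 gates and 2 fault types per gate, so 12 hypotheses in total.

6

Fault-free: g1=0, g2=1, g3=1, g4=0, g5=0, g6=1 → 1. Observed 0.
  g1 stuck-at-0: output 1 ✗
  g1 stuck-at-1: output 0 ✓
  g2 stuck-at-0: output 0 ✓
  g2 stuck-at-1: output 1 ✗
  g3 stuck-at-0: output 0 ✓
  g3 stuck-at-1: output 1 ✗
  g4 stuck-at-0: output 1 ✗
  g4 stuck-at-1: output 0 ✓
  g5 stuck-at-0: output 1 ✗
  g5 stuck-at-1: output 0 ✓
  g6 stuck-at-0: output 0 ✓
  g6 stuck-at-1: output 1 ✗
Consistent faults: {g1 stuck-at-1, g2 stuck-at-0, g3 stuck-at-0, g4 stuck-at-1, g5 stuck-at-1, g6 stuck-at-0} — 6 in all.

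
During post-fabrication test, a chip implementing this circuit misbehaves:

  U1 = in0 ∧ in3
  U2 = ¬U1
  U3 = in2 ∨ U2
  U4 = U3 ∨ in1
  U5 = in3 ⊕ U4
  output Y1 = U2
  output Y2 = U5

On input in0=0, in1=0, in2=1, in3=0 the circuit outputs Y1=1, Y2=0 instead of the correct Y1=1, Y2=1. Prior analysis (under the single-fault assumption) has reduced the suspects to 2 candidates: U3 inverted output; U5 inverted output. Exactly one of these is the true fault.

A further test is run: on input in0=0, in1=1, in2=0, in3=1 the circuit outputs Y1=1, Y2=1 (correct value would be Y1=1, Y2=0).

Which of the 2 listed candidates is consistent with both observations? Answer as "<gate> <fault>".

Evaluate each candidate on input in0=0, in1=1, in2=0, in3=1:
  U3 inverted output: U1=0, U2=1, U3=0 [inverted output], U4=1, U5=0 → Y1=1, Y2=0 — eliminated
  U5 inverted output: U1=0, U2=1, U3=1, U4=1, U5=1 [inverted output] → Y1=1, Y2=1 — matches
Only U5 inverted output reproduces the observed Y1=1, Y2=1.

U5 inverted output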